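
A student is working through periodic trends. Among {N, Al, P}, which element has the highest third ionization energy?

IE_3 is the cost of taking one more electron from the +2 cation: N²⁺ still has 3 valence electrons; Al²⁺ still has 1 valence electron; P²⁺ still has 3 valence electrons.
All are still removing valence electrons, so compare the +2 ions as you would atoms: IE_3 generally rises across a period (higher Z_eff) and falls down a group (larger shell), subject to the usual subshell exceptions.
Valence configurations: N²⁺ [He]2s²2p¹, Al²⁺ [Ne]3s¹, P²⁺ [Ne]3s²3p¹.
Approximate IE_3 values (kJ/mol): N 4578, Al 2745, P 2914.
Hence IE_3: Al < P < N.

N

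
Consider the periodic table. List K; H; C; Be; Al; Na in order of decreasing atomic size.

Across a period the added protons contract the valence shell; down a group each new principal shell makes the atom larger.
Here both period and group differ, so the two effects have to be weighed against each other.
C > H: the two effects oppose for this pair; the down-group effect wins (75 vs 32 pm).
Be > C: both are in period 2; the period trend gives Be the larger value.
Al > Be: the two effects oppose for this pair; the down-group effect wins (126 vs 102 pm).
Na > Al: Na lies to the left of Al in period 3, so the across-period effect alone puts Na larger.
K > Na: they share group 1; the group trend gives K the larger value.
For reference (pm): H 32, Be 102, C 75, Na 155, Al 126, K 196.
So from largest to smallest: K > Na > Al > Be > C > H.

K, Na, Al, Be, C, H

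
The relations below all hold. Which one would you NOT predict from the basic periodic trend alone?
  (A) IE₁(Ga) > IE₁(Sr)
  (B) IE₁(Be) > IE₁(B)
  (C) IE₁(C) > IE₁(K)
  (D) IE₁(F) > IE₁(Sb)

(B)

The general trend: IE₁ increases across a period and decreases down a group.
(A) Ga (period 4, group 13) vs Sr (period 5, group 2): the stated order agrees with the simple trend.
(B) Be (period 2, group 2) vs B (period 2, group 13): the stated order contradicts the simple trend.
(C) C (period 2, group 14) vs K (period 4, group 1): the stated order agrees with the simple trend.
(D) F (period 2, group 17) vs Sb (period 5, group 15): the stated order agrees with the simple trend.
The exception is (B): removing B's lone 2p electron is easier than breaking Be's filled 2s².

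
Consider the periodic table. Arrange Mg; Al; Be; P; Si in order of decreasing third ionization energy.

After 2 electrons have been removed, what remains? Mg²⁺ is the bare [Ne] core; Al²⁺ still has 1 valence electron; Be²⁺ is the bare [He] core; P²⁺ still has 3 valence electrons; Si²⁺ still has 2 valence electrons.
Pulling an electron out of a noble-gas core costs far more than removing a remaining valence electron, so Mg and Be sit at the high end of IE_3.
Valence configurations: Al²⁺ [Ne]3s¹, P²⁺ [Ne]3s²3p¹, Si²⁺ [Ne]3s².
P²⁺ loses a lone 3p electron whereas Si²⁺ must break into a filled 3s² pair, so IE_3(Si) > IE_3(P) even though P has the higher nuclear charge.
Tabulated IE_3 (kJ/mol): Mg 7733, Al 2745, Be 14849, P 2914, Si 3232.
So the third ionization energies run Al < P < Si < Mg < Be.

Be > Mg > Si > P > Al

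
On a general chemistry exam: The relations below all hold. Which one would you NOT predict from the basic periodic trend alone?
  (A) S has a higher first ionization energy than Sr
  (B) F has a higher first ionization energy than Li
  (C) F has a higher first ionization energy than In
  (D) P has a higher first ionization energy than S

(D)

The general trend: first ionization energy increases across a period and decreases down a group.
(A) S (period 3, group 16) vs Sr (period 5, group 2): the stated order agrees with the simple trend.
(B) F (period 2, group 17) vs Li (period 2, group 1): the stated order agrees with the simple trend.
(C) F (period 2, group 17) vs In (period 5, group 13): the stated order agrees with the simple trend.
(D) P (period 3, group 15) vs S (period 3, group 16): the stated order contradicts the simple trend.
The exception is (D): S (3p⁴) ionizes more easily than half-filled P (3p³) because the paired 3p electron in S is pushed out by e⁻–e⁻ repulsion.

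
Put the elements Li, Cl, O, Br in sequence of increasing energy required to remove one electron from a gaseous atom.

Li < Br < Cl < O

Removing the outermost electron gets harder across a period and easier down a group.
These span different periods and groups, so the two trends combine.
Br > Li: the two effects oppose for this pair; the across-period effect wins (1140 vs 520 kJ/mol).
Cl > Br: they share group 17; the group trend gives Cl the larger value.
O > Cl: period and group pull opposite ways; the down-group shift dominates (1314 vs 1251 kJ/mol).
Tabulated first ionization energy (kJ/mol): Li 520, O 1314, Cl 1251, Br 1140.
So from lowest to highest: Li < Br < Cl < O.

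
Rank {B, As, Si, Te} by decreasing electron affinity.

Te, Si, As, B

Atoms with high Z_eff and room in the valence shell (especially the halogens) have the most exothermic electron affinities.
A diagonal step moves right (one effect) and down (the opposite effect) at once.
As > B: the two effects oppose for this pair; the across-period effect wins (78 vs 27 kJ/mol).
Si > As: the two effects oppose for this pair; the down-group effect wins (134 vs 78 kJ/mol).
Te > Si: period and group pull opposite ways; the across-period shift dominates (190 vs 134 kJ/mol).
For reference (kJ/mol): B 27, Si 134, As 78, Te 190.
So from highest to lowest: Te > Si > As > B.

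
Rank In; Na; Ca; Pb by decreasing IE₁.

Pb > Ca > In > Na

Na is in period 3, group 1; Ca is in period 4, group 2; In is in period 5, group 13; Pb is in period 6, group 14.
First ionization energy rises across a period (greater Z_eff holds electrons more tightly) and falls down a group (valence electrons are farther from the nucleus).
A diagonal step moves right (one effect) and down (the opposite effect) at once.
In > Na: period and group pull opposite ways; the across-period shift dominates (558 vs 496 kJ/mol).
Ca > In: period and group pull opposite ways; the down-group shift dominates (590 vs 558 kJ/mol).
Pb > Ca: the two effects oppose for this pair; the across-period effect wins (716 vs 590 kJ/mol).
Tabulated first ionization energy (kJ/mol): Na 496, Ca 590, In 558, Pb 716.
So from highest to lowest: Pb > Ca > In > Na.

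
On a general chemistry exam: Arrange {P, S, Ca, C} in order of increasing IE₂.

IE_2 is the cost of taking one more electron from the +1 cation: P⁺ still has 4 valence electrons; S⁺ still has 5 valence electrons; Ca⁺ still has 1 valence electron; C⁺ still has 3 valence electrons.
All are still removing valence electrons, so compare the +1 ions as you would atoms: IE_2 generally rises across a period (higher Z_eff) and falls down a group (larger shell), subject to the usual subshell exceptions.
Valence configurations: P⁺ [Ne]3s²3p², S⁺ [Ne]3s²3p³, Ca⁺ [Ar]4s¹, C⁺ [He]2s²2p¹.
Approximate IE_2 values (kJ/mol): P 1907, S 2252, Ca 1145, C 2353.
Hence IE_2: Ca < P < S < C.

Ca, P, S, C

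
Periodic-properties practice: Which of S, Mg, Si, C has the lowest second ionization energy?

Mg

IE_2 is the cost of taking one more electron from the +1 cation: S⁺ still has 5 valence electrons; Mg⁺ still has 1 valence electron; Si⁺ still has 3 valence electrons; C⁺ still has 3 valence electrons.
All are still removing valence electrons, so compare the +1 ions as you would atoms: IE_2 generally rises across a period (higher Z_eff) and falls down a group (larger shell), subject to the usual subshell exceptions.
Valence configurations: S⁺ [Ne]3s²3p³, Mg⁺ [Ne]3s¹, Si⁺ [Ne]3s²3p¹, C⁺ [He]2s²2p¹.
Tabulated IE_2 (kJ/mol): S 2252, Mg 1451, Si 1577, C 2353.
Overall IE_2 order: Mg < Si < S < C.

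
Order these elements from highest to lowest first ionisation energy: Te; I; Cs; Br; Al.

Br > I > Te > Al > Cs

Al is in period 3, group 13; Br is in period 4, group 17; Te is in period 5, group 16; I is in period 5, group 17; Cs is in period 6, group 1.
First ionization energy rises across a period (greater Z_eff holds electrons more tightly) and falls down a group (valence electrons are farther from the nucleus).
Here both period and group differ, so the two effects have to be weighed against each other.
Al > Cs: relative to Cs, both the across-period and down-group shifts push Al's first ionization energy up.
Te > Al: the two effects oppose for this pair; the across-period effect wins (869 vs 578 kJ/mol).
I > Te: I lies to the right of Te in period 5, so the across-period effect alone puts I higher.
Br > I: they share group 17; the group trend gives Br the larger value.
For reference (kJ/mol): Al 578, Br 1140, Te 869, I 1008, Cs 376.
So from highest to lowest: Br > I > Te > Al > Cs.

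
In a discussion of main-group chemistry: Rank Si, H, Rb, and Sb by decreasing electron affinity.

Si > Sb > H > Rb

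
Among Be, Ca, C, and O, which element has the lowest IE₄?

C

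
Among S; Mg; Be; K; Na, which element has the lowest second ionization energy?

Mg

IE_2 is the cost of taking one more electron from the +1 cation: S⁺ still has 5 valence electrons; Mg⁺ still has 1 valence electron; Be⁺ still has 1 valence electron; K⁺ is the bare [Ar] core; Na⁺ is the bare [Ne] core.
Core electrons are held far more tightly than valence electrons, so K and Na top the IE_2 order.
Valence configurations: S⁺ [Ne]3s²3p³, Mg⁺ [Ne]3s¹, Be⁺ [He]2s¹.
The numbers (kJ/mol): S 2252, Mg 1451, Be 1757, K 3052, Na 4562.
Putting it together, IE_2: Mg < Be < S < K < Na.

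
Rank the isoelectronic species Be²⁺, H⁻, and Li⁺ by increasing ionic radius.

Be²⁺ < Li⁺ < H⁻

All of these have 2 electrons, so size is governed by nuclear charge alone: the more protons, the stronger the pull on the same electron cloud, and the smaller the ion.
Nuclear charges: Be²⁺ (Z=4), Li⁺ (Z=3), H⁻ (Z=1).
Smallest to largest: Be²⁺ < Li⁺ < H⁻.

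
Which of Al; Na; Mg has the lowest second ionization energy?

Consider each +1 ion: Al⁺ still has 2 valence electrons; Na⁺ is the bare [Ne] core; Mg⁺ still has 1 valence electron.
Pulling an electron out of a noble-gas core costs far more than removing a remaining valence electron, so Na sits at the high end of IE_2.
Valence configurations: Al⁺ [Ne]3s², Mg⁺ [Ne]3s¹.
Approximate IE_2 values (kJ/mol): Al 1817, Na 4562, Mg 1451.
Hence IE_2: Mg < Al < Na.

Mg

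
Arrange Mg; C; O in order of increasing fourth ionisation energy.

IE_4 is the cost of taking one more electron from the +3 cation: Mg³⁺ is already 1 electron into the core; C³⁺ still has 1 valence electron; O³⁺ still has 3 valence electrons.
Breaking into a closed-shell core is much more expensive than removing a leftover valence electron — Mg has the largest IE_4 here.
Valence configurations: C³⁺ [He]2s¹, O³⁺ [He]2s²2p¹.
Approximate IE_4 values (kJ/mol): Mg 10543, C 6223, O 7469.
Hence IE_4: C < O < Mg.

C < O < Mg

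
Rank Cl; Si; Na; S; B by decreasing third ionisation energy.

Na > Cl > B > S > Si

The third ionization energy removes an electron from the +2 ion. For each element: Cl²⁺ still has 5 valence electrons; Si²⁺ still has 2 valence electrons; Na²⁺ is already 1 electron into the core; S²⁺ still has 4 valence electrons; B²⁺ still has 1 valence electron.
Core electrons are held far more tightly than valence electrons, so Na tops the IE_3 order.
Valence configurations: Cl²⁺ [Ne]3s²3p³, Si²⁺ [Ne]3s², S²⁺ [Ne]3s²3p², B²⁺ [He]2s¹.
Tabulated IE_3 (kJ/mol): Cl 3822, Si 3232, Na 6910, S 3357, B 3660.
So the third ionization energies run Si < S < B < Cl < Na.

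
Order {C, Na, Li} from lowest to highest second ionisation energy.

C < Na < Li

The second ionization energy removes an electron from the +1 ion. For each element: C⁺ still has 3 valence electrons; Na⁺ is the bare [Ne] core; Li⁺ is the bare [He] core.
Core electrons are held far more tightly than valence electrons, so Na and Li top the IE_2 order.
The numbers (kJ/mol): C 2353, Na 4562, Li 7298.
So the second ionization energies run C < Na < Li.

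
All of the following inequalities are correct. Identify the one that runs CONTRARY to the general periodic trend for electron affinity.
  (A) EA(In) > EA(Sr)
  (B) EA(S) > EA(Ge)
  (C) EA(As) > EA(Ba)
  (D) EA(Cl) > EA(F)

(D)

The general trend: electron affinity increases across a period and decreases down a group.
(A) In (period 5, group 13) vs Sr (period 5, group 2): the stated order agrees with the simple trend.
(B) S (period 3, group 16) vs Ge (period 4, group 14): the stated order agrees with the simple trend.
(C) As (period 4, group 15) vs Ba (period 6, group 2): the stated order agrees with the simple trend.
(D) Cl (period 3, group 17) vs F (period 2, group 17): the stated order contradicts the simple trend.
The exception is (D): F's small 2p subshell makes the incoming electron feel strong e⁻–e⁻ repulsion, so Cl actually releases more energy on gaining an electron.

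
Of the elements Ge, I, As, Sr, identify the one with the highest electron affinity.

Electron affinity generally becomes more exothermic across a period toward the halogens and less exothermic down a group.
Neither a single period nor a single group — weigh both effects.
As > Sr: relative to Sr, both the across-period and down-group shifts push As's electron affinity up.
Ge > As: this pair runs against the simple trend — see the exception note.
I > Ge: the two effects oppose for this pair; the across-period effect wins (295 vs 119 kJ/mol).
Note the exception: Ge has a higher electron affinity than As, contrary to the simple trend — adding an electron to As's half-filled 4p³ is unfavourable, so Ge (4p²) has the more exothermic EA.
Tabulated electron affinity (kJ/mol): Ge 119, As 78, Sr 5, I 295.
The highest electron affinity among these belongs to I.

I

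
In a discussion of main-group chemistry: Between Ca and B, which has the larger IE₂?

Consider each +1 ion: Ca⁺ still has 1 valence electron; B⁺ still has 2 valence electrons.
All are still removing valence electrons, so compare the +1 ions as you would atoms: IE_2 generally rises across a period (higher Z_eff) and falls down a group (larger shell), subject to the usual subshell exceptions.
Valence configurations: Ca⁺ [Ar]4s¹, B⁺ [He]2s².
Approximate IE_2 values (kJ/mol): Ca 1145, B 2427.
Hence IE_2: Ca < B.

B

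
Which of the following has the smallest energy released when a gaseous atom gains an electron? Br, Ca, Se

Ca is in period 4, group 2; Se is in period 4, group 16; Br is in period 4, group 17.
Electron affinity generally becomes more exothermic across a period toward the halogens and less exothermic down a group.
All lie in period 4, so electron affinity increases left to right.
The smallest energy released when a gaseous atom gains an electron among these belongs to Ca.

Ca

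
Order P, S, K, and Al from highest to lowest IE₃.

K > S > P > Al

The third ionization energy removes an electron from the +2 ion. For each element: P²⁺ still has 3 valence electrons; S²⁺ still has 4 valence electrons; K²⁺ is already 1 electron into the core; Al²⁺ still has 1 valence electron.
Breaking into a closed-shell core is much more expensive than removing a leftover valence electron — K has the largest IE_3 here.
Valence configurations: P²⁺ [Ne]3s²3p¹, S²⁺ [Ne]3s²3p², Al²⁺ [Ne]3s¹.
Approximate IE_3 values (kJ/mol): P 2914, S 3357, K 4420, Al 2745.
Putting it together, IE_3: Al < P < S < K.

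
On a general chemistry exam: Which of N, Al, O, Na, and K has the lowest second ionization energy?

Al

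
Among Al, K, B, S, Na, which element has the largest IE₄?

B

The fourth ionization energy removes an electron from the +3 ion. For each element: Al³⁺ is the bare [Ne] core; K³⁺ is already 2 electrons into the core; B³⁺ is the bare [He] core; S³⁺ still has 3 valence electrons; Na³⁺ is already 2 electrons into the core.
Core electrons are held far more tightly than valence electrons, so K, Na, Al and B top the IE_4 order.
The numbers (kJ/mol): Al 11577, K 5877, B 25026, S 4556, Na 9543.
So the fourth ionization energies run S < K < Na < Al < B.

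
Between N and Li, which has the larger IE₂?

Li

IE_2 is the cost of taking one more electron from the +1 cation: N⁺ still has 4 valence electrons; Li⁺ is the bare [He] core.
Breaking into a closed-shell core is much more expensive than removing a leftover valence electron — Li has the largest IE_2 here.
Approximate IE_2 values (kJ/mol): N 2856, Li 7298.
Hence IE_2: N < Li.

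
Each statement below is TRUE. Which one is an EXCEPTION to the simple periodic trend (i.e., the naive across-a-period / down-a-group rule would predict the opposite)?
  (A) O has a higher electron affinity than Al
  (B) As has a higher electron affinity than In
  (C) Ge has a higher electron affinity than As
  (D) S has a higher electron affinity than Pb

The general trend: electron affinity increases across a period and decreases down a group.
(A) O (period 2, group 16) vs Al (period 3, group 13): the stated order agrees with the simple trend.
(B) As (period 4, group 15) vs In (period 5, group 13): the stated order agrees with the simple trend.
(C) Ge (period 4, group 14) vs As (period 4, group 15): the stated order contradicts the simple trend.
(D) S (period 3, group 16) vs Pb (period 6, group 14): the stated order agrees with the simple trend.
The exception is (C): adding an electron to As's half-filled 4p³ is unfavourable, so Ge (4p²) has the more exothermic EA.

(C)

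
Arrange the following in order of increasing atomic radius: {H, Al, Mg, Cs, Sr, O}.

H < O < Al < Mg < Sr < Cs

H is in period 1, group 1; O is in period 2, group 16; Mg is in period 3, group 2; Al is in period 3, group 13; Sr is in period 5, group 2; Cs is in period 6, group 1.
Moving right in a period, electrons are added to the same shell under a stronger nuclear pull, so atoms get smaller; moving down, a new shell is opened and atoms get larger.
Here both period and group differ, so the two effects have to be weighed against each other.
O > H: the two effects oppose for this pair; the down-group effect wins (63 vs 32 pm).
Al > O: relative to O, both the across-period and down-group shifts push Al's atomic radius up.
Mg > Al: Mg lies to the left of Al in period 3, so the across-period effect alone puts Mg larger.
Sr > Mg: they share group 2; the group trend gives Sr the larger value.
Cs > Sr: both effects reinforce here, so Cs is clearly the larger of the two.
Tabulated atomic radius (pm): H 32, O 63, Mg 139, Al 126, Sr 185, Cs 232.
So from smallest to largest: H < O < Al < Mg < Sr < Cs.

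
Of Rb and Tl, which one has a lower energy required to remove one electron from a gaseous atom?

Rb

Rb is in period 5, group 1; Tl is in period 6, group 13.
First ionization energy rises across a period (greater Z_eff holds electrons more tightly) and falls down a group (valence electrons are farther from the nucleus).
These span different periods and groups, so the two trends combine.
Tl > Rb: period and group pull opposite ways; the across-period shift dominates (589 vs 403 kJ/mol).
Tabulated first ionization energy (kJ/mol): Rb 403, Tl 589.
So Rb has the lower energy required to remove one electron from a gaseous atom (Rb < Tl).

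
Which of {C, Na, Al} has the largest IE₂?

IE_2 is the cost of taking one more electron from the +1 cation: C⁺ still has 3 valence electrons; Na⁺ is the bare [Ne] core; Al⁺ still has 2 valence electrons.
Pulling an electron out of a noble-gas core costs far more than removing a remaining valence electron, so Na sits at the high end of IE_2.
Valence configurations: C⁺ [He]2s²2p¹, Al⁺ [Ne]3s².
The numbers (kJ/mol): C 2353, Na 4562, Al 1817.
Putting it together, IE_2: Al < C < Na.

Na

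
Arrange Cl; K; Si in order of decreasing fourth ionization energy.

IE_4 is the cost of taking one more electron from the +3 cation: Cl³⁺ still has 4 valence electrons; K³⁺ is already 2 electrons into the core; Si³⁺ still has 1 valence electron.
Pulling an electron out of a noble-gas core costs far more than removing a remaining valence electron, so K sits at the high end of IE_4.
Valence configurations: Cl³⁺ [Ne]3s²3p², Si³⁺ [Ne]3s¹.
Tabulated IE_4 (kJ/mol): Cl 5159, K 5877, Si 4356.
So the fourth ionization energies run Si < Cl < K.

K > Cl > Si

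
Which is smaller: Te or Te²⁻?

Forming Te²⁻ adds 2 electrons to Te. More electron–electron repulsion in the same shell, with unchanged nuclear charge, lets the cloud expand.
An anion is larger than its parent atom: Te²⁻ > Te.

Te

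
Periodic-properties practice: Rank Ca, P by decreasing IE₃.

Ca > P

After 2 electrons have been removed, what remains? Ca²⁺ is the bare [Ar] core; P²⁺ still has 3 valence electrons.
Breaking into a closed-shell core is much more expensive than removing a leftover valence electron — Ca has the largest IE_3 here.
Approximate IE_3 values (kJ/mol): Ca 4912, P 2914.
So the third ionization energies run P < Ca.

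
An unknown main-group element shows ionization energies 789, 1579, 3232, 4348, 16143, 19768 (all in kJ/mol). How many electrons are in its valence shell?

Look for the largest jump between consecutive ionization energies: IE5/IE4 ≈ 3.7, far larger than any earlier ratio.
That jump marks the point where a core electron is being removed. So the atom has 4 valence electrons.

4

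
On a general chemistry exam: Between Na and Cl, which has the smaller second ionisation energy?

Consider each +1 ion: Na⁺ is the bare [Ne] core; Cl⁺ still has 6 valence electrons.
Breaking into a closed-shell core is much more expensive than removing a leftover valence electron — Na has the largest IE_2 here.
Tabulated IE_2 (kJ/mol): Na 4562, Cl 2298.
Putting it together, IE_2: Cl < Na.

Cl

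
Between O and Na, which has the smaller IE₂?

The second ionization energy removes an electron from the +1 ion. For each element: O⁺ still has 5 valence electrons; Na⁺ is the bare [Ne] core.
Core electrons are held far more tightly than valence electrons, so Na tops the IE_2 order.
Tabulated IE_2 (kJ/mol): O 3388, Na 4562.
Putting it together, IE_2: O < Na.

O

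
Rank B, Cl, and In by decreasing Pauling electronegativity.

Cl > B > In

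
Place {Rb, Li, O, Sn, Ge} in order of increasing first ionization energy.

Rb, Li, Sn, Ge, O

Removing the outermost electron gets harder across a period and easier down a group.
These span different periods and groups, so the two trends combine.
Li > Rb: Li sits above Rb in group 1, so the down-group effect alone puts Li higher.
Sn > Li: the two effects oppose for this pair; the across-period effect wins (709 vs 520 kJ/mol).
Ge > Sn: they share group 14; the group trend gives Ge the larger value.
O > Ge: relative to Ge, both the across-period and down-group shifts push O's first ionization energy up.
Approximate values (kJ/mol): Li 520, O 1314, Ge 762, Rb 403, Sn 709.
So from lowest to highest: Rb < Li < Sn < Ge < O.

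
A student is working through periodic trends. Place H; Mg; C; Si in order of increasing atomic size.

H is in period 1, group 1; C is in period 2, group 14; Mg is in period 3, group 2; Si is in period 3, group 14.
Atomic radius shrinks across a period as nuclear charge pulls the same shell inward, and grows down a group as new shells are added.
Neither a single period nor a single group — weigh both effects.
C > H: the two effects oppose for this pair; the down-group effect wins (75 vs 32 pm).
Si > C: Si sits below C in group 14, so the down-group effect alone puts Si larger.
Mg > Si: both are in period 3; the period trend gives Mg the larger value.
Approximate values (pm): H 32, C 75, Mg 139, Si 116.
So from smallest to largest: H < C < Si < Mg.

H < C < Si < Mg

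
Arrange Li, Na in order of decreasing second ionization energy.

Li, Na

IE_2 is the cost of taking one more electron from the +1 cation: Li⁺ is the bare [He] core; Na⁺ is the bare [Ne] core.
All of these are removing an electron from a noble-gas core or deeper; the smaller core (lower principal quantum number) is held far more tightly, and within a period the higher nuclear charge binds the same core more tightly.
Tabulated IE_2 (kJ/mol): Li 7298, Na 4562.
Hence IE_2: Na < Li.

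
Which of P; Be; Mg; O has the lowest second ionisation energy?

The second ionization energy removes an electron from the +1 ion. For each element: P⁺ still has 4 valence electrons; Be⁺ still has 1 valence electron; Mg⁺ still has 1 valence electron; O⁺ still has 5 valence electrons.
All are still removing valence electrons, so compare the +1 ions as you would atoms: IE_2 generally rises across a period (higher Z_eff) and falls down a group (larger shell), subject to the usual subshell exceptions.
Valence configurations: P⁺ [Ne]3s²3p², Be⁺ [He]2s¹, Mg⁺ [Ne]3s¹, O⁺ [He]2s²2p³.
The numbers (kJ/mol): P 1907, Be 1757, Mg 1451, O 3388.
Putting it together, IE_2: Mg < Be < P < O.

Mg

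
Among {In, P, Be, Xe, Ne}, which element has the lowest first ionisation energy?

In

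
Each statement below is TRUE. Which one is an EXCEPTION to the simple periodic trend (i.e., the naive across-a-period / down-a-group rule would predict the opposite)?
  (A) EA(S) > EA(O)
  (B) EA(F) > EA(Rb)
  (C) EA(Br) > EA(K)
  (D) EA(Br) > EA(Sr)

The general trend: electron affinity increases across a period and decreases down a group.
(A) S (period 3, group 16) vs O (period 2, group 16): the stated order contradicts the simple trend.
(B) F (period 2, group 17) vs Rb (period 5, group 1): the stated order agrees with the simple trend.
(C) Br (period 4, group 17) vs K (period 4, group 1): the stated order agrees with the simple trend.
(D) Br (period 4, group 17) vs Sr (period 5, group 2): the stated order agrees with the simple trend.
The exception is (A): the compact 2p subshell of O repels the added electron more than S's larger 3p does.

(A)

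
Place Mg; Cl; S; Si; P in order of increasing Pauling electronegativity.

Mg, Si, P, S, Cl

Mg is in period 3, group 2; Si is in period 3, group 14; P is in period 3, group 15; S is in period 3, group 16; Cl is in period 3, group 17.
Atoms toward the upper right of the periodic table pull bonding electrons most strongly.
All lie in period 3, so electronegativity increases left to right.
So from lowest to highest: Mg < Si < P < S < Cl.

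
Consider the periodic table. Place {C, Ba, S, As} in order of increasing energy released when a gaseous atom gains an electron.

Ba < As < C < S

Electron affinity generally becomes more exothermic across a period toward the halogens and less exothermic down a group.
These span different periods and groups, so the two trends combine.
As > Ba: both effects reinforce here, so As is clearly the higher of the two.
C > As: the two effects oppose for this pair; the down-group effect wins (122 vs 78 kJ/mol).
S > C: the two effects oppose for this pair; the across-period effect wins (200 vs 122 kJ/mol).
Approximate values (kJ/mol): C 122, S 200, As 78, Ba 14.
So from lowest to highest: Ba < As < C < S.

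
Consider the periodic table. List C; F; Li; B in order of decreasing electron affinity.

F, C, Li, B

Li is in period 2, group 1; B is in period 2, group 13; C is in period 2, group 14; F is in period 2, group 17.
Adding an electron releases more energy for atoms nearer the top right (short of the noble gases).
All lie in period 2; the across-period trend (electron affinity increases left to right) applies, with the exception below.
Note the exception: Li has a higher electron affinity than B, contrary to the simple trend — B's ns²np¹ configuration gives only a small electron affinity — the sparsely filled np subshell binds an added electron weakly.
Approximate values (kJ/mol): Li 60, B 27, C 122, F 328.
So from highest to lowest: F > C > Li > B.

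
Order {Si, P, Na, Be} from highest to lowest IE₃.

Be, Na, Si, P

IE_3 is the cost of taking one more electron from the +2 cation: Si²⁺ still has 2 valence electrons; P²⁺ still has 3 valence electrons; Na²⁺ is already 1 electron into the core; Be²⁺ is the bare [He] core.
Core electrons are held far more tightly than valence electrons, so Na and Be top the IE_3 order.
Valence configurations: Si²⁺ [Ne]3s², P²⁺ [Ne]3s²3p¹.
P²⁺ loses a lone 3p electron whereas Si²⁺ must break into a filled 3s² pair, so IE_3(Si) > IE_3(P) even though P has the higher nuclear charge.
Approximate IE_3 values (kJ/mol): Si 3232, P 2914, Na 6910, Be 14849.
Putting it together, IE_3: P < Si < Na < Be.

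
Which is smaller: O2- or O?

O

Forming O2- adds 2 electrons to O. More electron–electron repulsion in the same shell, with unchanged nuclear charge, lets the cloud expand.
An anion is larger than its parent atom: O2- > O.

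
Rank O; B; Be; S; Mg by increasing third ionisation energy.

The third ionization energy removes an electron from the +2 ion. For each element: O²⁺ still has 4 valence electrons; B²⁺ still has 1 valence electron; Be²⁺ is the bare [He] core; S²⁺ still has 4 valence electrons; Mg²⁺ is the bare [Ne] core.
Breaking into a closed-shell core is much more expensive than removing a leftover valence electron — Mg and Be have the largest IE_3 here.
Valence configurations: O²⁺ [He]2s²2p², B²⁺ [He]2s¹, S²⁺ [Ne]3s²3p².
Tabulated IE_3 (kJ/mol): O 5300, B 3660, Be 14849, S 3357, Mg 7733.
Overall IE_3 order: S < B < O < Mg < Be.

S, B, O, Mg, Be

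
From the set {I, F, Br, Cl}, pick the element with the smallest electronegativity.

F is in period 2, group 17; Cl is in period 3, group 17; Br is in period 4, group 17; I is in period 5, group 17.
Smaller atoms with higher effective nuclear charge are more electronegative.
All are in group 17, so electronegativity increases up the group.
The smallest electronegativity among these belongs to I.

I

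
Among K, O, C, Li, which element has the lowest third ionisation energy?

IE_3 is the cost of taking one more electron from the +2 cation: K²⁺ is already 1 electron into the core; O²⁺ still has 4 valence electrons; C²⁺ still has 2 valence electrons; Li²⁺ is already 1 electron into the core.
Usually core removal costs more than valence removal, but here the competition is close: a tightly held n=2 valence electron can cost more to remove than an n=3 core electron, so the actual values have to decide it.
Valence configurations: O²⁺ [He]2s²2p², C²⁺ [He]2s².
Tabulated IE_3 (kJ/mol): K 4420, O 5300, C 4620, Li 11815.
Hence IE_3: K < C < O < Li.

K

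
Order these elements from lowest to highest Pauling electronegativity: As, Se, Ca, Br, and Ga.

Ca, Ga, As, Se, Br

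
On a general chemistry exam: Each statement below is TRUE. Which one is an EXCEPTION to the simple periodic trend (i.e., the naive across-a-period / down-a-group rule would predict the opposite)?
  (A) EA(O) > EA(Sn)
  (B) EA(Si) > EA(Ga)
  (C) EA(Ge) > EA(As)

The general trend: electron affinity increases across a period and decreases down a group.
(A) O (period 2, group 16) vs Sn (period 5, group 14): the stated order agrees with the simple trend.
(B) Si (period 3, group 14) vs Ga (period 4, group 13): the stated order agrees with the simple trend.
(C) Ge (period 4, group 14) vs As (period 4, group 15): the stated order contradicts the simple trend.
The exception is (C): adding an electron to As's half-filled 4p³ is unfavourable, so Ge (4p²) has the more exothermic EA.

(C)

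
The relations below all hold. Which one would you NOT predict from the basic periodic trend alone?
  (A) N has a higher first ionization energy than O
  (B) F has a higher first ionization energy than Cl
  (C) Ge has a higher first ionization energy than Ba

(A)

The general trend: first ionization energy increases across a period and decreases down a group.
(A) N (period 2, group 15) vs O (period 2, group 16): the stated order contradicts the simple trend.
(B) F (period 2, group 17) vs Cl (period 3, group 17): the stated order agrees with the simple trend.
(C) Ge (period 4, group 14) vs Ba (period 6, group 2): the stated order agrees with the simple trend.
The exception is (A): pairing an electron in O's 2p⁴ costs repulsion energy, so O ionizes more easily than half-filled N (2p³).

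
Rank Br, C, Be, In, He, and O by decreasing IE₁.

He > O > Br > C > Be > In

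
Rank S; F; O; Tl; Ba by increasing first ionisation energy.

Ba < Tl < S < O < F

O is in period 2, group 16; F is in period 2, group 17; S is in period 3, group 16; Ba is in period 6, group 2; Tl is in period 6, group 13.
First ionization energy rises across a period (greater Z_eff holds electrons more tightly) and falls down a group (valence electrons are farther from the nucleus).
Here both period and group differ, so the two effects have to be weighed against each other.
Tl > Ba: both are in period 6; the period trend gives Tl the larger value.
S > Tl: relative to Tl, both the across-period and down-group shifts push S's first ionization energy up.
O > S: O sits above S in group 16, so the down-group effect alone puts O higher.
F > O: F lies to the right of O in period 2, so the across-period effect alone puts F higher.
Tabulated first ionization energy (kJ/mol): O 1314, F 1681, S 1000, Ba 503, Tl 589.
So from lowest to highest: Ba < Tl < S < O < F.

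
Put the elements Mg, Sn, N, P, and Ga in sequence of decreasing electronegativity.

N is in period 2, group 15; Mg is in period 3, group 2; P is in period 3, group 15; Ga is in period 4, group 13; Sn is in period 5, group 14.
Electronegativity increases across a period and decreases down a group, tracking effective nuclear charge and atomic size.
These span different periods and groups, so the two trends combine.
Ga > Mg: the two effects oppose for this pair; the across-period effect wins (1.81 vs 1.31).
Sn > Ga: period and group pull opposite ways; the across-period shift dominates (1.96 vs 1.81).
P > Sn: relative to Sn, both the across-period and down-group shifts push P's electronegativity up.
N > P: they share group 15; the group trend gives N the larger value.
Tabulated electronegativity (Pauling): N 3.04, Mg 1.31, P 2.19, Ga 1.81, Sn 1.96.
So from highest to lowest: N > P > Sn > Ga > Mg.

N > P > Sn > Ga > Mg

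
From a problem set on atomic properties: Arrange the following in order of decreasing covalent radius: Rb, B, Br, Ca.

Rb > Ca > Br > B

B is in period 2, group 13; Ca is in period 4, group 2; Br is in period 4, group 17; Rb is in period 5, group 1.
Moving right in a period, electrons are added to the same shell under a stronger nuclear pull, so atoms get smaller; moving down, a new shell is opened and atoms get larger.
Here both period and group differ, so the two effects have to be weighed against each other.
Br > B: period and group pull opposite ways; the down-group shift dominates (114 vs 85 pm).
Ca > Br: both are in period 4; the period trend gives Ca the larger value.
Rb > Ca: relative to Ca, both the across-period and down-group shifts push Rb's atomic radius up.
Approximate values (pm): B 85, Ca 171, Br 114, Rb 210.
So from largest to smallest: Rb > Ca > Br > B.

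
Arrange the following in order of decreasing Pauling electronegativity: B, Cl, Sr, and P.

EN rises left→right (higher Z_eff, smaller atoms) and falls top→bottom (larger, more shielded atoms).
These span different periods and groups, so the two trends combine.
B > Sr: both effects reinforce here, so B is clearly the higher of the two.
P > B: period and group pull opposite ways; the across-period shift dominates (2.19 vs 2.04).
Cl > P: Cl lies to the right of P in period 3, so the across-period effect alone puts Cl higher.
For reference (Pauling): B 2.04, P 2.19, Cl 3.16, Sr 0.95.
So from highest to lowest: Cl > P > B > Sr.

Cl, P, B, Sr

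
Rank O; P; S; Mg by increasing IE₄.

S < P < O < Mg

The fourth ionization energy removes an electron from the +3 ion. For each element: O³⁺ still has 3 valence electrons; P³⁺ still has 2 valence electrons; S³⁺ still has 3 valence electrons; Mg³⁺ is already 1 electron into the core.
Pulling an electron out of a noble-gas core costs far more than removing a remaining valence electron, so Mg sits at the high end of IE_4.
Valence configurations: O³⁺ [He]2s²2p¹, P³⁺ [Ne]3s², S³⁺ [Ne]3s²3p¹.
S³⁺ loses a lone 3p electron whereas P³⁺ must break into a filled 3s² pair, so IE_4(P) > IE_4(S) even though S has the higher nuclear charge.
The numbers (kJ/mol): O 7469, P 4964, S 4556, Mg 10543.
Overall IE_4 order: S < P < O < Mg.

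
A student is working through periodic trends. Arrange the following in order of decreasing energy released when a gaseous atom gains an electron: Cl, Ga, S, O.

Cl, S, O, Ga

Electron affinity generally becomes more exothermic across a period toward the halogens and less exothermic down a group.
Neither a single period nor a single group — weigh both effects.
O > Ga: both effects reinforce here, so O is clearly the higher of the two.
S > O: this pair runs against the simple trend — see the exception note.
Cl > S: both are in period 3; the period trend gives Cl the larger value.
Note the exception: S has a higher electron affinity than O, contrary to the simple trend — the compact 2p subshell of O repels the added electron more than S's larger 3p does.
Tabulated electron affinity (kJ/mol): O 141, S 200, Cl 349, Ga 29.
So from highest to lowest: Cl > S > O > Ga.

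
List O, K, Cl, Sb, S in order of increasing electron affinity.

K, Sb, O, S, Cl

O is in period 2, group 16; S is in period 3, group 16; Cl is in period 3, group 17; K is in period 4, group 1; Sb is in period 5, group 15.
Atoms with high Z_eff and room in the valence shell (especially the halogens) have the most exothermic electron affinities.
Here both period and group differ, so the two effects have to be weighed against each other.
Sb > K: the two effects oppose for this pair; the across-period effect wins (103 vs 48 kJ/mol).
O > Sb: both effects reinforce here, so O is clearly the higher of the two.
S > O: this pair runs against the simple trend — see the exception note.
Cl > S: both are in period 3; the period trend gives Cl the larger value.
Note the exception: S has a higher electron affinity than O, contrary to the simple trend — the compact 2p subshell of O repels the added electron more than S's larger 3p does.
For reference (kJ/mol): O 141, S 200, Cl 349, K 48, Sb 103.
So from lowest to highest: K < Sb < O < S < Cl.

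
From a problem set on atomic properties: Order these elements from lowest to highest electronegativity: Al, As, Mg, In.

Mg < Al < In < As

EN rises left→right (higher Z_eff, smaller atoms) and falls top→bottom (larger, more shielded atoms).
Neither a single period nor a single group — weigh both effects.
Al > Mg: Al lies to the right of Mg in period 3, so the across-period effect alone puts Al higher.
In > Al: this pair runs against the simple trend — see the exception note.
As > In: both effects reinforce here, so As is clearly the higher of the two.
Note the exception: In has a higher electronegativity than Al, contrary to the simple trend — poor shielding by filled d (and f) subshells raises the heavier element's effective nuclear charge more than the simple down-group trend predicts.
Tabulated electronegativity (Pauling): Mg 1.31, Al 1.61, As 2.18, In 1.78.
So from lowest to highest: Mg < Al < In < As.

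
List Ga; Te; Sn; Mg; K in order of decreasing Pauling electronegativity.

Te > Sn > Ga > Mg > K

Mg is in period 3, group 2; K is in period 4, group 1; Ga is in period 4, group 13; Sn is in period 5, group 14; Te is in period 5, group 16.
Smaller atoms with higher effective nuclear charge are more electronegative.
Neither a single period nor a single group — weigh both effects.
Mg > K: relative to K, both the across-period and down-group shifts push Mg's electronegativity up.
Ga > Mg: the two effects oppose for this pair; the across-period effect wins (1.81 vs 1.31).
Sn > Ga: period and group pull opposite ways; the across-period shift dominates (1.96 vs 1.81).
Te > Sn: both are in period 5; the period trend gives Te the larger value.
For reference (Pauling): Mg 1.31, K 0.82, Ga 1.81, Sn 1.96, Te 2.10.
So from highest to lowest: Te > Sn > Ga > Mg > K.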